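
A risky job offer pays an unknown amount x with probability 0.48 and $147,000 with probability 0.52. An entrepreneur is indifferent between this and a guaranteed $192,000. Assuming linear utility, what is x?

0.48·x + 0.52·147000 = 192000
0.48·x = 192000 − 76440 = 115560
x = 115560 / 0.48 = 240750

x = $240,750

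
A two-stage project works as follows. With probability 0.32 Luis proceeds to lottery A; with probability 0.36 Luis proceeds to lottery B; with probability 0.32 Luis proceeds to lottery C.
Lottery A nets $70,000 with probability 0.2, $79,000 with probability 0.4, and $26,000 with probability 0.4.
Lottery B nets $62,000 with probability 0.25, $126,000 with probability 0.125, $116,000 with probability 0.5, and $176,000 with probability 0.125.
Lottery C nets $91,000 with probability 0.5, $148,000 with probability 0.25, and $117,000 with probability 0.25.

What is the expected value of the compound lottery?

$93,730

EV(A) = 0.2 × 70000 + 0.4 × 79000 + 0.4 × 26000 = 14000 + 31600 + 10400 = 56000
EV(B) = 0.25 × 62000 + 0.125 × 126000 + 0.5 × 116000 + 0.125 × 176000 = 15500 + 15750 + 58000 + 22000 = 111250
EV(C) = 0.5 × 91000 + 0.25 × 148000 + 0.25 × 117000 = 45500 + 37000 + 29250 = 111750
Overall = 0.32 × 56000 + 0.36 × 111250 + 0.32 × 111750 = 17920 + 40050 + 35760 = 93730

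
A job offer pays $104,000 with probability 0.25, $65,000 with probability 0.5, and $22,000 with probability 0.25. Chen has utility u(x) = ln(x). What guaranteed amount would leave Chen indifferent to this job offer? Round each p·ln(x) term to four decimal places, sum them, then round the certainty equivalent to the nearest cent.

E[u] = 0.25·ln(104000) + 0.5·ln(65000) + 0.25·ln(22000) = 2.8880 + 5.5411 + 2.4997 = 10.9288
CE = e^10.9288 ≈ 55759.33

$55,759.33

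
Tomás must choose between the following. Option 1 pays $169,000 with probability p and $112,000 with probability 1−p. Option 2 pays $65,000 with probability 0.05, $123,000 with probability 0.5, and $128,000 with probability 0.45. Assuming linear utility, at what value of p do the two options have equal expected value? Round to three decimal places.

p = 0.182

EV(Option 2) = 0.05 × 65000 + 0.5 × 123000 + 0.45 × 128000 = 3250 + 61500 + 57600 = 122350
p·169000 + (1−p)·112000 = 122350
57000p + 112000 = 122350
p = (122350 − 112000) / 57000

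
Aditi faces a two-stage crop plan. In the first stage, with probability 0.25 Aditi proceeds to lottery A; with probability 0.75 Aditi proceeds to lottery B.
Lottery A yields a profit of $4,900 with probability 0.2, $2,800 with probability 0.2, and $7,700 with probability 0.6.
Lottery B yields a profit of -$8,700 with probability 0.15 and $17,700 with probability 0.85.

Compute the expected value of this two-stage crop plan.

$11,845

EV(A) = 0.2 × 4900 + 0.2 × 2800 + 0.6 × 7700 = 980 + 560 + 4620 = 6160
EV(B) = 0.15 × (-8700) + 0.85 × 17700 = -1305 + 15045 = 13740
Overall = 0.25 × 6160 + 0.75 × 13740 = 1540 + 10305 = 11845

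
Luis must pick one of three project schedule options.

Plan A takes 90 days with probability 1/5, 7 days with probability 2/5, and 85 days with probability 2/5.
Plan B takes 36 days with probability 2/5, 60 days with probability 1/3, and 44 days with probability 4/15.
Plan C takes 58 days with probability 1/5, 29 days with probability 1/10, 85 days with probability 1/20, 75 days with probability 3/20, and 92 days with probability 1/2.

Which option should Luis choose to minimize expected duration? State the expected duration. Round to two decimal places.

Plan B (46.13 days)

Plan A = 1/5 × 90 + 2/5 × 7 + 2/5 × 85 = 18 + 2.8 + 34 = 54.8
Plan B = 2/5 × 36 + 1/3 × 60 + 4/15 × 44 = 14.4 + 20 + 11.7333 = 46.1333
Plan C = 1/5 × 58 + 1/10 × 29 + 1/20 × 85 + 3/20 × 75 + 1/2 × 92 = 11.6 + 2.9 + 4.25 + 11.25 + 46 = 76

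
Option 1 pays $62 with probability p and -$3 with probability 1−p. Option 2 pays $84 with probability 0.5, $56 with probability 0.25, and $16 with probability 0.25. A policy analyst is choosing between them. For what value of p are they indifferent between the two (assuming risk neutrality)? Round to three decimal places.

p = 0.969

EV(Option 2) = 0.5 × 84 + 0.25 × 56 + 0.25 × 16 = 42 + 14 + 4 = 60
p·62 + (1−p)·(-3) = 60
65p − 3 = 60
p = (60 + 3) / 65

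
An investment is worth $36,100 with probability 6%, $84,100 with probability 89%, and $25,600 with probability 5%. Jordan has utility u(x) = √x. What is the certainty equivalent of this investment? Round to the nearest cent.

$77,006.25

E[u] = 0.06·√36100 + 0.89·√84100 + 0.05·√25600 = 0.06·190 + 0.89·290 + 0.05·160 = 277.5
CE = (277.5)² = 77006.25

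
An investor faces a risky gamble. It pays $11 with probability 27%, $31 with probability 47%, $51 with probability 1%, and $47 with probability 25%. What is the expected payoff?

EV = 0.27 × 11 + 0.47 × 31 + 0.01 × 51 + 0.25 × 47 = 2.97 + 14.57 + 0.51 + 11.75 = 29.8

$29.80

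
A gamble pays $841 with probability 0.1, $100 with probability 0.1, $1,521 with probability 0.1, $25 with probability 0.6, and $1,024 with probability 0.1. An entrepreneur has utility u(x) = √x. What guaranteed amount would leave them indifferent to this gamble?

E[u] = 0.1·√841 + 0.1·√100 + 0.1·√1521 + 0.6·√25 + 0.1·√1024 = 0.1·29 + 0.1·10 + 0.1·39 + 0.6·5 + 0.1·32 = 14
CE = (14)² = 196

$196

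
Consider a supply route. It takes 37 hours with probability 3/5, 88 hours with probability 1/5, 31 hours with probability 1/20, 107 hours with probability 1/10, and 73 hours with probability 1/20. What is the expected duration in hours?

EV = 3/5 × 37 + 1/5 × 88 + 1/20 × 31 + 1/10 × 107 + 1/20 × 73 = 22.2 + 17.6 + 1.55 + 10.7 + 3.65 = 55.7

55.7 hours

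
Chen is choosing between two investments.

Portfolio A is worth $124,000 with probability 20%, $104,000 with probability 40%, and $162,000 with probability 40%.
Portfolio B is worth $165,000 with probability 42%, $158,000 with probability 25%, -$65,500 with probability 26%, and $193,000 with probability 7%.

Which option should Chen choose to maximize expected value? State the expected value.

Portfolio A ($131,200)

Portfolio A = 0.2 × 124000 + 0.4 × 104000 + 0.4 × 162000 = 24800 + 41600 + 64800 = 131200
Portfolio B = 0.42 × 165000 + 0.25 × 158000 + 0.26 × (-65500) + 0.07 × 193000 = 69300 + 39500 − 17030 + 13510 = 105280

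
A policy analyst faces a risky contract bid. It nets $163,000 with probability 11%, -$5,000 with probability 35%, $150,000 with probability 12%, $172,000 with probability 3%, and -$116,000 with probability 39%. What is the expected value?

EV = 0.11 × 163000 + 0.35 × (-5000) + 0.12 × 150000 + 0.03 × 172000 + 0.39 × (-116000) = 17930 − 1750 + 18000 + 5160 − 45240 = -5900

-$5,900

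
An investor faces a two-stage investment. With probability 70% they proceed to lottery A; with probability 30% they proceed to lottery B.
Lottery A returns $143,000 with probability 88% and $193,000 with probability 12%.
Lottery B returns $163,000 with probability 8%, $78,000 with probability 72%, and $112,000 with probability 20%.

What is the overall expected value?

EV(A) = 0.88 × 143000 + 0.12 × 193000 = 125840 + 23160 = 149000
EV(B) = 0.08 × 163000 + 0.72 × 78000 + 0.2 × 112000 = 13040 + 56160 + 22400 = 91600
Overall = 0.7 × 149000 + 0.3 × 91600 = 104300 + 27480 = 131780

$131,780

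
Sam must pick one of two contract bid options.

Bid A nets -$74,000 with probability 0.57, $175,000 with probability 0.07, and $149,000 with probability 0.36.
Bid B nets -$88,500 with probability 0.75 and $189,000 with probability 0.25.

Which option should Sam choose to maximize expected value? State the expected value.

Bid A = 0.57 × (-74000) + 0.07 × 175000 + 0.36 × 149000 = -42180 + 12250 + 53640 = 23710
Bid B = 0.75 × (-88500) + 0.25 × 189000 = -66375 + 47250 = -19125

Bid A ($23,710)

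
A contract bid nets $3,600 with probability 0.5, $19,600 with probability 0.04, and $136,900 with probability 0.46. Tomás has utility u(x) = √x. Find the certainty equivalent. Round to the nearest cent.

E[u] = 0.5·√3600 + 0.04·√19600 + 0.46·√136900 = 0.5·60 + 0.04·140 + 0.46·370 = 205.8
CE = (205.8)² = 42353.64

$42,353.64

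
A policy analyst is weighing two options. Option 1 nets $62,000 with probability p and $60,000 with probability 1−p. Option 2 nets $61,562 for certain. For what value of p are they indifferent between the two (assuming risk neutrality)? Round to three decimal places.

p·62000 + (1−p)·60000 = 61562
2000p + 60000 = 61562
p = (61562 − 60000) / 2000

p = 0.781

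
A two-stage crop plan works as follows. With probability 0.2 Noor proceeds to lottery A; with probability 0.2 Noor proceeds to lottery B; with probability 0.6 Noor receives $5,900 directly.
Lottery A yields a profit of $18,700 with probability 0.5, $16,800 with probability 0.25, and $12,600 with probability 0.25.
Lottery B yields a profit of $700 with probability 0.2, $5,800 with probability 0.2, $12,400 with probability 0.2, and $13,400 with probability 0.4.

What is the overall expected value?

EV(A) = 0.5 × 18700 + 0.25 × 16800 + 0.25 × 12600 = 9350 + 4200 + 3150 = 16700
EV(B) = 0.2 × 700 + 0.2 × 5800 + 0.2 × 12400 + 0.4 × 13400 = 140 + 1160 + 2480 + 5360 = 9140
Branch C: 5900 (certain)
Overall = 0.2 × 16700 + 0.2 × 9140 + 0.6 × 5900 = 3340 + 1828 + 3540 = 8708

$8,708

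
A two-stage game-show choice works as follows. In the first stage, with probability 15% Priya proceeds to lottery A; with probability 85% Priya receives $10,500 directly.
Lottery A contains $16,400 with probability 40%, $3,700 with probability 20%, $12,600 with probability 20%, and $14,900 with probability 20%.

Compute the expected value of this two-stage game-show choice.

$10,845

EV(A) = 0.4 × 16400 + 0.2 × 3700 + 0.2 × 12600 + 0.2 × 14900 = 6560 + 740 + 2520 + 2980 = 12800
Branch B: 10500 (certain)
Overall = 0.15 × 12800 + 0.85 × 10500 = 1920 + 8925 = 10845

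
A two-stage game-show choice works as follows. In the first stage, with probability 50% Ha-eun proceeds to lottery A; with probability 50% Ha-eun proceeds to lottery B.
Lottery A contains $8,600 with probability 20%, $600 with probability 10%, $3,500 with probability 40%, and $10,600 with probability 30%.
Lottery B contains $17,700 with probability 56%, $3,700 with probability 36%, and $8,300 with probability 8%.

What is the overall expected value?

EV(A) = 0.2 × 8600 + 0.1 × 600 + 0.4 × 3500 + 0.3 × 10600 = 1720 + 60 + 1400 + 3180 = 6360
EV(B) = 0.56 × 17700 + 0.36 × 3700 + 0.08 × 8300 = 9912 + 1332 + 664 = 11908
Overall = 0.5 × 6360 + 0.5 × 11908 = 3180 + 5954 = 9134

$9,134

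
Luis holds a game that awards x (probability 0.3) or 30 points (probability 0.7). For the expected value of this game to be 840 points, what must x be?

x = 2,730 points

0.3·x + 0.7·30 = 840
0.3·x = 840 − 21 = 819
x = 819 / 0.3 = 2730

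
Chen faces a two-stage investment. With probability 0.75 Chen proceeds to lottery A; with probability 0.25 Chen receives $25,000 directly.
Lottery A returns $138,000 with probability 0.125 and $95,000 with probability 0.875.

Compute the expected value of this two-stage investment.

EV(A) = 0.125 × 138000 + 0.875 × 95000 = 17250 + 83125 = 100375
Branch B: 25000 (certain)
Overall = 0.75 × 100375 + 0.25 × 25000 = 75281.25 + 6250 = 81531.25

$81,531.25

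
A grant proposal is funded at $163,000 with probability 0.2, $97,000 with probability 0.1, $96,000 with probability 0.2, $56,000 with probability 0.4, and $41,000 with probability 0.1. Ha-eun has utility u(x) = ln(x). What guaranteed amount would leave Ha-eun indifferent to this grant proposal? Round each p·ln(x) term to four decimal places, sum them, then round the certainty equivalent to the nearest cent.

$79,078.79

E[u] = 0.2·ln(163000) + 0.1·ln(97000) + 0.2·ln(96000) + 0.4·ln(56000) + 0.1·ln(41000) = 2.4003 + 1.1482 + 2.2944 + 4.3732 + 1.0621 = 11.2782
CE = e^11.2782 ≈ 79078.79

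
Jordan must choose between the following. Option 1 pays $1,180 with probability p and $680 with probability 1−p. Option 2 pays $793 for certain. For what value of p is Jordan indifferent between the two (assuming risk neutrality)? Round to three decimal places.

p = 0.226

p·1180 + (1−p)·680 = 793
500p + 680 = 793
p = (793 − 680) / 500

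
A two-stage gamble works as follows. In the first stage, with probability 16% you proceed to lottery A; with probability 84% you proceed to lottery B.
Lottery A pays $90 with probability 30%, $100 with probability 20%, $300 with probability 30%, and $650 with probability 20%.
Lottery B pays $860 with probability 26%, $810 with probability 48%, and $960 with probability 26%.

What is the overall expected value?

EV(A) = 0.3 × 90 + 0.2 × 100 + 0.3 × 300 + 0.2 × 650 = 27 + 20 + 90 + 130 = 267
EV(B) = 0.26 × 860 + 0.48 × 810 + 0.26 × 960 = 223.6 + 388.8 + 249.6 = 862
Overall = 0.16 × 267 + 0.84 × 862 = 42.72 + 724.08 = 766.8

$766.80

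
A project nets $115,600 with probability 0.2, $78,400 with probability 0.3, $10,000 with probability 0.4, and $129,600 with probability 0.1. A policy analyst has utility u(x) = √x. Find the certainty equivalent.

$51,984

E[u] = 0.2·√115600 + 0.3·√78400 + 0.4·√10000 + 0.1·√129600 = 0.2·340 + 0.3·280 + 0.4·100 + 0.1·360 = 228
CE = (228)² = 51984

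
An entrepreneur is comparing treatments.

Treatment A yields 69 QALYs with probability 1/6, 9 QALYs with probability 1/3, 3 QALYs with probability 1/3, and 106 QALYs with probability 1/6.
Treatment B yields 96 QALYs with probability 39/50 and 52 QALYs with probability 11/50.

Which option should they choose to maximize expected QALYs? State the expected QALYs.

Treatment B (86.32 QALYs)

Treatment A = 1/6 × 69 + 1/3 × 9 + 1/3 × 3 + 1/6 × 106 = 11.5 + 3 + 1 + 17.6667 = 33.1667
Treatment B = 39/50 × 96 + 11/50 × 52 = 74.88 + 11.44 = 86.32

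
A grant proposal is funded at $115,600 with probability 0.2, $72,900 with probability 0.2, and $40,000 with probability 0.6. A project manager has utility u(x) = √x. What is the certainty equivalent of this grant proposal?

$58,564

E[u] = 0.2·√115600 + 0.2·√72900 + 0.6·√40000 = 0.2·340 + 0.2·270 + 0.6·200 = 242
CE = (242)² = 58564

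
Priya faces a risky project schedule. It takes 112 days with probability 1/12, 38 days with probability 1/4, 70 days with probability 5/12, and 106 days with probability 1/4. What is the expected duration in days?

EV = 1/12 × 112 + 1/4 × 38 + 5/12 × 70 + 1/4 × 106 = 9.3333 + 9.5 + 29.1667 + 26.5 = 74.5

74.5 days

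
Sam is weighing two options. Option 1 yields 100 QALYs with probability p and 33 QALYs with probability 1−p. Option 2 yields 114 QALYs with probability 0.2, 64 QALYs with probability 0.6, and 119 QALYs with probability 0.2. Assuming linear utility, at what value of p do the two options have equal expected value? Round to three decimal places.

p = 0.776

EV(Option 2) = 0.2 × 114 + 0.6 × 64 + 0.2 × 119 = 22.8 + 38.4 + 23.8 = 85
p·100 + (1−p)·33 = 85
67p + 33 = 85
p = (85 − 33) / 67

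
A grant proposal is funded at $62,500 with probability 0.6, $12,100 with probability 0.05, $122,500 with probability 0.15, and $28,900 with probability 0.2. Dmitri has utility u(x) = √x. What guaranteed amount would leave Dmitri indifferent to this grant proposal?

$58,564

E[u] = 0.6·√62500 + 0.05·√12100 + 0.15·√122500 + 0.2·√28900 = 0.6·250 + 0.05·110 + 0.15·350 + 0.2·170 = 242
CE = (242)² = 58564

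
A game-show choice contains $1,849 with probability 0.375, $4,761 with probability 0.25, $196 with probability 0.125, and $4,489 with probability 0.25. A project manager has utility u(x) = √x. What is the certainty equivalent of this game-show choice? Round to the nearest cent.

E[u] = 0.375·√1849 + 0.25·√4761 + 0.125·√196 + 0.25·√4489 = 0.375·43 + 0.25·69 + 0.125·14 + 0.25·67 = 51.875
CE = (51.875)² = 2691.015625

$2,691.02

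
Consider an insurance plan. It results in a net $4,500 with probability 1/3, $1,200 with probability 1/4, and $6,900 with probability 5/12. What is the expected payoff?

$4,675

EV = 1/3 × 4500 + 1/4 × 1200 + 5/12 × 6900 = 1500 + 300 + 2875 = 4675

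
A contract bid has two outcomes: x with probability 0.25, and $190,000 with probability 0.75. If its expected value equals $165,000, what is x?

0.25·x + 0.75·190000 = 165000
0.25·x = 165000 − 142500 = 22500
x = 22500 / 0.25 = 90000

x = $90,000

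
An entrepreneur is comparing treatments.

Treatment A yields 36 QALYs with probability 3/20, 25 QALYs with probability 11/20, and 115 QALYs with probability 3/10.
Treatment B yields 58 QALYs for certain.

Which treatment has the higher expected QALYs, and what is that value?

Treatment B (58 QALYs)

Treatment A = 3/20 × 36 + 11/20 × 25 + 3/10 × 115 = 5.4 + 13.75 + 34.5 = 53.65
Treatment B: 58 (certain)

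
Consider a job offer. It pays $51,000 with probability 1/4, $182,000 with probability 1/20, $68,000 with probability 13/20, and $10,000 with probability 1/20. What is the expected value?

EV = 1/4 × 51000 + 1/20 × 182000 + 13/20 × 68000 + 1/20 × 10000 = 12750 + 9100 + 44200 + 500 = 66550

$66,550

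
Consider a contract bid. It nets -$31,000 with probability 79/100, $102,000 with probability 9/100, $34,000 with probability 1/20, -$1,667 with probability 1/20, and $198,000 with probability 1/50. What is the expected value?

-$9,733.35

EV = 79/100 × (-31000) + 9/100 × 102000 + 1/20 × 34000 + 1/20 × (-1667) + 1/50 × 198000 = -24490 + 9180 + 1700 − 83.35 + 3960 = -9733.35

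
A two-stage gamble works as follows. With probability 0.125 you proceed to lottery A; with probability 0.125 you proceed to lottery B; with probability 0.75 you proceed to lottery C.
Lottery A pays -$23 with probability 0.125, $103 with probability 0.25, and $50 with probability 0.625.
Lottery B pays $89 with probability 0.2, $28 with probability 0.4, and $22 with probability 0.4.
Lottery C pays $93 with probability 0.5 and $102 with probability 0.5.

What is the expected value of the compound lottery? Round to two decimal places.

$84.62

EV(A) = 0.125 × (-23) + 0.25 × 103 + 0.625 × 50 = -2.875 + 25.75 + 31.25 = 54.125
EV(B) = 0.2 × 89 + 0.4 × 28 + 0.4 × 22 = 17.8 + 11.2 + 8.8 = 37.8
EV(C) = 0.5 × 93 + 0.5 × 102 = 46.5 + 51 = 97.5
Overall = 0.125 × 54.125 + 0.125 × 37.8 + 0.75 × 97.5 = 6.765625 + 4.725 + 73.125 = 84.615625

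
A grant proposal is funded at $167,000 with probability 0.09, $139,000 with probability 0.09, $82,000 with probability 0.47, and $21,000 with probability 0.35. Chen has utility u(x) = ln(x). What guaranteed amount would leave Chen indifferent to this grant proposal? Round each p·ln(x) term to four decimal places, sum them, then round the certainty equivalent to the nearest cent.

$56,908.50

E[u] = 0.09·ln(167000) + 0.09·ln(139000) + 0.47·ln(82000) + 0.35·ln(21000) = 1.0823 + 1.0658 + 5.3178 + 3.4833 = 10.9492
CE = e^10.9492 ≈ 56908.50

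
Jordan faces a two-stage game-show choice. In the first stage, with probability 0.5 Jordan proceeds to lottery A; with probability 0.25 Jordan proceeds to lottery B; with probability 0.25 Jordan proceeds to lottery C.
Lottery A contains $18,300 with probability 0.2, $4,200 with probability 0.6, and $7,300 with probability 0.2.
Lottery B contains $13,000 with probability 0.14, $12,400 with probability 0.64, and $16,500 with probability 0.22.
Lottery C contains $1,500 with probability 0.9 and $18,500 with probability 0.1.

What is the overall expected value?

$7,966.50

EV(A) = 0.2 × 18300 + 0.6 × 4200 + 0.2 × 7300 = 3660 + 2520 + 1460 = 7640
EV(B) = 0.14 × 13000 + 0.64 × 12400 + 0.22 × 16500 = 1820 + 7936 + 3630 = 13386
EV(C) = 0.9 × 1500 + 0.1 × 18500 = 1350 + 1850 = 3200
Overall = 0.5 × 7640 + 0.25 × 13386 + 0.25 × 3200 = 3820 + 3346.5 + 800 = 7966.5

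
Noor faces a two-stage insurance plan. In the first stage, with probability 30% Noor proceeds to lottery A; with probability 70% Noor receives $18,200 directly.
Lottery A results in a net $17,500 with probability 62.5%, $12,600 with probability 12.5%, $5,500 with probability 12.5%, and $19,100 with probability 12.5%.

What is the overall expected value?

EV(A) = 0.625 × 17500 + 0.125 × 12600 + 0.125 × 5500 + 0.125 × 19100 = 10937.5 + 1575 + 687.5 + 2387.5 = 15587.5
Branch B: 18200 (certain)
Overall = 0.3 × 15587.5 + 0.7 × 18200 = 4676.25 + 12740 = 17416.25

$17,416.25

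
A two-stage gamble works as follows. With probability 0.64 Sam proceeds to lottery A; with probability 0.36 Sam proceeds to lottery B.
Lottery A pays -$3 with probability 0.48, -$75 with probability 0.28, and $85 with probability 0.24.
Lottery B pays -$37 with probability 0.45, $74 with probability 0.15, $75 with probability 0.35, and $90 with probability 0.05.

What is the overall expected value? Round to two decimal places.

$7.77

EV(A) = 0.48 × (-3) + 0.28 × (-75) + 0.24 × 85 = -1.44 − 21 + 20.4 = -2.04
EV(B) = 0.45 × (-37) + 0.15 × 74 + 0.35 × 75 + 0.05 × 90 = -16.65 + 11.1 + 26.25 + 4.5 = 25.2
Overall = 0.64 × (-2.04) + 0.36 × 25.2 = -1.3056 + 9.072 = 7.7664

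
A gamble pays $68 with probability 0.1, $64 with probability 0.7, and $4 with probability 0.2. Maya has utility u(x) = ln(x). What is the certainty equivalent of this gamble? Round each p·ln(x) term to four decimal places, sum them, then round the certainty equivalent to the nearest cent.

E[u] = 0.1·ln(68) + 0.7·ln(64) + 0.2·ln(4) = 0.4220 + 2.9112 + 0.2773 = 3.6105
CE = e^3.6105 ≈ 36.98

$36.98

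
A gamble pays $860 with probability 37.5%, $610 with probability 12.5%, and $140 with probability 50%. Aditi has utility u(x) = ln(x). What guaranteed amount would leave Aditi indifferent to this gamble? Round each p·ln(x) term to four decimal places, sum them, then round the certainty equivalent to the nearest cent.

E[u] = 0.375·ln(860) + 0.125·ln(610) + 0.5·ln(140) = 2.5338 + 0.8017 + 2.4708 = 5.8063
CE = e^5.8063 ≈ 332.39

$332.39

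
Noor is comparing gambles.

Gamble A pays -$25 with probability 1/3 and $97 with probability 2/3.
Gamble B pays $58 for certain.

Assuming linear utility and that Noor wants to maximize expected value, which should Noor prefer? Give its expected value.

Gamble A = 1/3 × (-25) + 2/3 × 97 = -8.3333 + 64.6667 = 56.3333
Gamble B: 58 (certain)

Gamble B ($58)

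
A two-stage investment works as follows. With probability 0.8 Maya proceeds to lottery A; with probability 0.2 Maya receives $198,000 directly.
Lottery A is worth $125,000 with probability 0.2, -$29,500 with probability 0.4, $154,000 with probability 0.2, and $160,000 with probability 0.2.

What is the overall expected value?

EV(A) = 0.2 × 125000 + 0.4 × (-29500) + 0.2 × 154000 + 0.2 × 160000 = 25000 − 11800 + 30800 + 32000 = 76000
Branch B: 198000 (certain)
Overall = 0.8 × 76000 + 0.2 × 198000 = 60800 + 39600 = 100400

$100,400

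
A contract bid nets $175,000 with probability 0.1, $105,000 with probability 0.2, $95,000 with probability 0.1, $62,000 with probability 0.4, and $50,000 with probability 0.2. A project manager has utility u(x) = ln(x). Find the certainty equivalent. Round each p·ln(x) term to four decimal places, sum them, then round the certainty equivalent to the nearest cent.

$76,404.74

E[u] = 0.1·ln(175000) + 0.2·ln(105000) + 0.1·ln(95000) + 0.4·ln(62000) + 0.2·ln(50000) = 1.2073 + 2.3123 + 1.1462 + 4.4140 + 2.1640 = 11.2438
CE = e^11.2438 ≈ 76404.74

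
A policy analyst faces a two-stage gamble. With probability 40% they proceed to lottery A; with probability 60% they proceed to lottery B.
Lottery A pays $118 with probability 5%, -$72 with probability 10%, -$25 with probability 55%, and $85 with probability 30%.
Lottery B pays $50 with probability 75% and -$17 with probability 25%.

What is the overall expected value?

EV(A) = 0.05 × 118 + 0.1 × (-72) + 0.55 × (-25) + 0.3 × 85 = 5.9 − 7.2 − 13.75 + 25.5 = 10.45
EV(B) = 0.75 × 50 + 0.25 × (-17) = 37.5 − 4.25 = 33.25
Overall = 0.4 × 10.45 + 0.6 × 33.25 = 4.18 + 19.95 = 24.13

$24.13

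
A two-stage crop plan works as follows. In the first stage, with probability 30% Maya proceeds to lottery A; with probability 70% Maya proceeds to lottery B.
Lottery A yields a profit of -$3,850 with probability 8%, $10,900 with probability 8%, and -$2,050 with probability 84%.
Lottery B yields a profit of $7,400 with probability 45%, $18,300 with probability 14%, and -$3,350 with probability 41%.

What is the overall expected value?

$2,815.55

EV(A) = 0.08 × (-3850) + 0.08 × 10900 + 0.84 × (-2050) = -308 + 872 − 1722 = -1158
EV(B) = 0.45 × 7400 + 0.14 × 18300 + 0.41 × (-3350) = 3330 + 2562 − 1373.5 = 4518.5
Overall = 0.3 × (-1158) + 0.7 × 4518.5 = -347.4 + 3162.95 = 2815.55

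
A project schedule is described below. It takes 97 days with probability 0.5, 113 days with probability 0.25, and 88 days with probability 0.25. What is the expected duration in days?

EV = 0.5 × 97 + 0.25 × 113 + 0.25 × 88 = 48.5 + 28.25 + 22 = 98.75

98.75 days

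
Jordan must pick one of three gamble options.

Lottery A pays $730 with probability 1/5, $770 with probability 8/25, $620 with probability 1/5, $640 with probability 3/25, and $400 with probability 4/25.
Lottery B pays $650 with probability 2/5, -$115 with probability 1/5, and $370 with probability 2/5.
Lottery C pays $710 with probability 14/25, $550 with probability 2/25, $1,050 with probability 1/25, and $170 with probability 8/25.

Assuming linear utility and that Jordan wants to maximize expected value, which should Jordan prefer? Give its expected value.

Lottery A = 1/5 × 730 + 8/25 × 770 + 1/5 × 620 + 3/25 × 640 + 4/25 × 400 = 146 + 246.4 + 124 + 76.8 + 64 = 657.2
Lottery B = 2/5 × 650 + 1/5 × (-115) + 2/5 × 370 = 260 − 23 + 148 = 385
Lottery C = 14/25 × 710 + 2/25 × 550 + 1/25 × 1050 + 8/25 × 170 = 397.6 + 44 + 42 + 54.4 = 538

Lottery A ($657.20)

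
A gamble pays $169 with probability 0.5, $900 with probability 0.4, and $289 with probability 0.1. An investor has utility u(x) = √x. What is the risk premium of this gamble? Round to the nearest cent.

$65.36

E[u] = 0.5·√169 + 0.4·√900 + 0.1·√289 = 0.5·13 + 0.4·30 + 0.1·17 = 20.2
CE = (20.2)² = 408.04
Risk premium = EV − CE = 473.4 − 408.04 = 65.36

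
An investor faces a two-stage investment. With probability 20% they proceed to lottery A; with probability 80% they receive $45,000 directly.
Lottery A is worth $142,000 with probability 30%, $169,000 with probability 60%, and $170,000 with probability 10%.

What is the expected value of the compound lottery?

EV(A) = 0.3 × 142000 + 0.6 × 169000 + 0.1 × 170000 = 42600 + 101400 + 17000 = 161000
Branch B: 45000 (certain)
Overall = 0.2 × 161000 + 0.8 × 45000 = 32200 + 36000 = 68200

$68,200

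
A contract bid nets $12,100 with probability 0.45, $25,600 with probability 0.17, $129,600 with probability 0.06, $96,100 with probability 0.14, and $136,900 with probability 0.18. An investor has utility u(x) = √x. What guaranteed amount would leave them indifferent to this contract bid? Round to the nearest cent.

$43,388.89

E[u] = 0.45·√12100 + 0.17·√25600 + 0.06·√129600 + 0.14·√96100 + 0.18·√136900 = 0.45·110 + 0.17·160 + 0.06·360 + 0.14·310 + 0.18·370 = 208.3
CE = (208.3)² = 43388.89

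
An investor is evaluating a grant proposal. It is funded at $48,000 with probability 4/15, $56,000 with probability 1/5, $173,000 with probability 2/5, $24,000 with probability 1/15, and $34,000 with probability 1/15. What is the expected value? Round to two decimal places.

$97,066.67

EV = 4/15 × 48000 + 1/5 × 56000 + 2/5 × 173000 + 1/15 × 24000 + 1/15 × 34000 = 12800 + 11200 + 69200 + 1600 + 2266.6667 = 97066.6667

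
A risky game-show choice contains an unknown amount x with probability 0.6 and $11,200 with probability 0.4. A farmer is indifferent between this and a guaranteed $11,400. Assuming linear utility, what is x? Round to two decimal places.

0.6·x + 0.4·11200 = 11400
0.6·x = 11400 − 4480 = 6920
x = 6920 / 0.6 = 11533.3333

x = $11,533.33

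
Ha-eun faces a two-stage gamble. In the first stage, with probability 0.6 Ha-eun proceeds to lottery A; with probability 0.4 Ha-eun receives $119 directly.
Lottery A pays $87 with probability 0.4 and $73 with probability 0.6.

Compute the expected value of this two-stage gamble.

$94.76

EV(A) = 0.4 × 87 + 0.6 × 73 = 34.8 + 43.8 = 78.6
Branch B: 119 (certain)
Overall = 0.6 × 78.6 + 0.4 × 119 = 47.16 + 47.6 = 94.76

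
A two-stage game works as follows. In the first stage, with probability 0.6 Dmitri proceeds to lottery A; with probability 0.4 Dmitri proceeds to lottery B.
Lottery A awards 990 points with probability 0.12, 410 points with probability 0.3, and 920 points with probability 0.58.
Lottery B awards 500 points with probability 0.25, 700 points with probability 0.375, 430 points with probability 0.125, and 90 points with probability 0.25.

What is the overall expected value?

650.74 points

EV(A) = 0.12 × 990 + 0.3 × 410 + 0.58 × 920 = 118.8 + 123 + 533.6 = 775.4
EV(B) = 0.25 × 500 + 0.375 × 700 + 0.125 × 430 + 0.25 × 90 = 125 + 262.5 + 53.75 + 22.5 = 463.75
Overall = 0.6 × 775.4 + 0.4 × 463.75 = 465.24 + 185.5 = 650.74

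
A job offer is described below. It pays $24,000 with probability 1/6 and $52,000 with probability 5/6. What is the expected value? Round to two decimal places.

EV = 1/6 × 24000 + 5/6 × 52000 = 4000 + 43333.3333 = 47333.3333

$47,333.33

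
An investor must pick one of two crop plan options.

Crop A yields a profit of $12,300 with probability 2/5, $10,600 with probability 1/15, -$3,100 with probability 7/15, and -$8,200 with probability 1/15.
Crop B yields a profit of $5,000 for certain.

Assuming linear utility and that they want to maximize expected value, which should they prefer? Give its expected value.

Crop A = 2/5 × 12300 + 1/15 × 10600 + 7/15 × (-3100) + 1/15 × (-8200) = 4920 + 706.6667 − 1446.6667 − 546.6667 = 3633.3333
Crop B: 5000 (certain)

Crop B ($5,000)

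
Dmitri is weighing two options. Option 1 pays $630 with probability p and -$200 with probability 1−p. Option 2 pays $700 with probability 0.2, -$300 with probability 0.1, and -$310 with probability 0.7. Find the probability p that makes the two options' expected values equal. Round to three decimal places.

EV(Option 2) = 0.2 × 700 + 0.1 × (-300) + 0.7 × (-310) = 140 − 30 − 217 = -107
p·630 + (1−p)·(-200) = -107
830p − 200 = -107
p = (-107 + 200) / 830

p = 0.112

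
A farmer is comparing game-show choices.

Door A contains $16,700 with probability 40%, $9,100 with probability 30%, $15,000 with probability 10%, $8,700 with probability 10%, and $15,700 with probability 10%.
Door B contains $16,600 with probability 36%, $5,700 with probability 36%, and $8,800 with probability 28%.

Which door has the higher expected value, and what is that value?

Door A = 0.4 × 16700 + 0.3 × 9100 + 0.1 × 15000 + 0.1 × 8700 + 0.1 × 15700 = 6680 + 2730 + 1500 + 870 + 1570 = 13350
Door B = 0.36 × 16600 + 0.36 × 5700 + 0.28 × 8800 = 5976 + 2052 + 2464 = 10492

Door A ($13,350)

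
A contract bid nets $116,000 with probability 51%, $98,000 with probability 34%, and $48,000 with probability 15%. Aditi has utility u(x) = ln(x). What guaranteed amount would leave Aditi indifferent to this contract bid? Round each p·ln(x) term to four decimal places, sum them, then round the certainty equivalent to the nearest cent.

$95,951.68

E[u] = 0.51·ln(116000) + 0.34·ln(98000) + 0.15·ln(48000) = 5.9473 + 3.9075 + 1.6168 = 11.4716
CE = e^11.4716 ≈ 95951.68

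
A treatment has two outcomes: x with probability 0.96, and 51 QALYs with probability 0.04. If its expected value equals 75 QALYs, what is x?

0.96·x + 0.04·51 = 75
0.96·x = 75 − 2.04 = 72.96
x = 72.96 / 0.96 = 76

x = 76 QALYs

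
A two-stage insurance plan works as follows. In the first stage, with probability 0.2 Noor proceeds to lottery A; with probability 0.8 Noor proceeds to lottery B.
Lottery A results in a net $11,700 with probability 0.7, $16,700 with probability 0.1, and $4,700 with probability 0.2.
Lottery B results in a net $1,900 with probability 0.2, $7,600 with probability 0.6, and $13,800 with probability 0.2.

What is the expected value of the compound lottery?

$8,320

EV(A) = 0.7 × 11700 + 0.1 × 16700 + 0.2 × 4700 = 8190 + 1670 + 940 = 10800
EV(B) = 0.2 × 1900 + 0.6 × 7600 + 0.2 × 13800 = 380 + 4560 + 2760 = 7700
Overall = 0.2 × 10800 + 0.8 × 7700 = 2160 + 6160 = 8320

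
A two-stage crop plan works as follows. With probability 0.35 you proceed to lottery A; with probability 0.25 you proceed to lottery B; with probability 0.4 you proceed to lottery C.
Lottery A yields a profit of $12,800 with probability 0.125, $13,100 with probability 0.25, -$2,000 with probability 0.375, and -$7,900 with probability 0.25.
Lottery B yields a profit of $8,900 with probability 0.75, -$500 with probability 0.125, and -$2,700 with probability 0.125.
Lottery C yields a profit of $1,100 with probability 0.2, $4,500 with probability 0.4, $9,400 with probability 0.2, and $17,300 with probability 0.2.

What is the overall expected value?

EV(A) = 0.125 × 12800 + 0.25 × 13100 + 0.375 × (-2000) + 0.25 × (-7900) = 1600 + 3275 − 750 − 1975 = 2150
EV(B) = 0.75 × 8900 + 0.125 × (-500) + 0.125 × (-2700) = 6675 − 62.5 − 337.5 = 6275
EV(C) = 0.2 × 1100 + 0.4 × 4500 + 0.2 × 9400 + 0.2 × 17300 = 220 + 1800 + 1880 + 3460 = 7360
Overall = 0.35 × 2150 + 0.25 × 6275 + 0.4 × 7360 = 752.5 + 1568.75 + 2944 = 5265.25

$5,265.25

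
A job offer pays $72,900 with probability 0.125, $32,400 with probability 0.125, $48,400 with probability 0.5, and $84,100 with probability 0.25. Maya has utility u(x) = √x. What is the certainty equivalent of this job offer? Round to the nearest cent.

$57,001.56

E[u] = 0.125·√72900 + 0.125·√32400 + 0.5·√48400 + 0.25·√84100 = 0.125·270 + 0.125·180 + 0.5·220 + 0.25·290 = 238.75
CE = (238.75)² = 57001.5625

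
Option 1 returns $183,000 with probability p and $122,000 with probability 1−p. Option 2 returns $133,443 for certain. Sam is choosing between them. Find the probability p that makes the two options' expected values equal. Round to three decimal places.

p·183000 + (1−p)·122000 = 133443
61000p + 122000 = 133443
p = (133443 − 122000) / 61000

p = 0.188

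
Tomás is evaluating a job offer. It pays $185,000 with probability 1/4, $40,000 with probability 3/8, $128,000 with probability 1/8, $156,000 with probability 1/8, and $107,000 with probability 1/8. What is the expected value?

$110,125

EV = 1/4 × 185000 + 3/8 × 40000 + 1/8 × 128000 + 1/8 × 156000 + 1/8 × 107000 = 46250 + 15000 + 16000 + 19500 + 13375 = 110125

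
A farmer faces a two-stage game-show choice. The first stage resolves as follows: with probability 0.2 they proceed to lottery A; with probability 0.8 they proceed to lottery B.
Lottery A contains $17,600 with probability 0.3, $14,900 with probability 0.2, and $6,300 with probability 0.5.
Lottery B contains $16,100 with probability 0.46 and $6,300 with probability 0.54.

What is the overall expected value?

EV(A) = 0.3 × 17600 + 0.2 × 14900 + 0.5 × 6300 = 5280 + 2980 + 3150 = 11410
EV(B) = 0.46 × 16100 + 0.54 × 6300 = 7406 + 3402 = 10808
Overall = 0.2 × 11410 + 0.8 × 10808 = 2282 + 8646.4 = 10928.4

$10,928.40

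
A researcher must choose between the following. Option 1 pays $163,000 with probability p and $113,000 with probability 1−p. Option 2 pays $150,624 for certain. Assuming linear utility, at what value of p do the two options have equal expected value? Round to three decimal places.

p = 0.752

p·163000 + (1−p)·113000 = 150624
50000p + 113000 = 150624
p = (150624 − 113000) / 50000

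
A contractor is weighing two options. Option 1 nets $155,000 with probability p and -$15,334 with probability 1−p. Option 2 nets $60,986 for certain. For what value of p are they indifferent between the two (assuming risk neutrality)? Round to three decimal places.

p·155000 + (1−p)·(-15334) = 60986
170334p − 15334 = 60986
p = (60986 + 15334) / 170334

p = 0.448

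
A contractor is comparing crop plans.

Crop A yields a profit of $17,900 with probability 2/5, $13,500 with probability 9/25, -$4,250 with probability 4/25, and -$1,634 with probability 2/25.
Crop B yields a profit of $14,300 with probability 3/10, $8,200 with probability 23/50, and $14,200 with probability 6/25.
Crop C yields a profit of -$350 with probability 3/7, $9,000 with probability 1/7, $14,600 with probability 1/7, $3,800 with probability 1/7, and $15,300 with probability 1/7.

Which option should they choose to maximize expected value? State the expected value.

Crop B ($11,470)

Crop A = 2/5 × 17900 + 9/25 × 13500 + 4/25 × (-4250) + 2/25 × (-1634) = 7160 + 4860 − 680 − 130.72 = 11209.28
Crop B = 3/10 × 14300 + 23/50 × 8200 + 6/25 × 14200 = 4290 + 3772 + 3408 = 11470
Crop C = 3/7 × (-350) + 1/7 × 9000 + 1/7 × 14600 + 1/7 × 3800 + 1/7 × 15300 = -150 + 1285.7143 + 2085.7143 + 542.8571 + 2185.7143 = 5950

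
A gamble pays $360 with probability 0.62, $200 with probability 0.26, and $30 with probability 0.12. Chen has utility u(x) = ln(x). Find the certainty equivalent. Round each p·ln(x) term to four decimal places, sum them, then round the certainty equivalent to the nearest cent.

E[u] = 0.62·ln(360) + 0.26·ln(200) + 0.12·ln(30) = 3.6494 + 1.3776 + 0.4081 = 5.4351
CE = e^5.4351 ≈ 229.32

$229.32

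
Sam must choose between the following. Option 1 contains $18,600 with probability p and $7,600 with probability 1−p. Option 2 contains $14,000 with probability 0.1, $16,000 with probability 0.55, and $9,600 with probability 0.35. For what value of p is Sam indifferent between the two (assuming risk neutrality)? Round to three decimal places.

p = 0.542

EV(Option 2) = 0.1 × 14000 + 0.55 × 16000 + 0.35 × 9600 = 1400 + 8800 + 3360 = 13560
p·18600 + (1−p)·7600 = 13560
11000p + 7600 = 13560
p = (13560 − 7600) / 11000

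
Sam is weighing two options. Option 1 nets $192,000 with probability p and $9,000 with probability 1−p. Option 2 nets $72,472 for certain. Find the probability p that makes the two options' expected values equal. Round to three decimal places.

p = 0.347

p·192000 + (1−p)·9000 = 72472
183000p + 9000 = 72472
p = (72472 − 9000) / 183000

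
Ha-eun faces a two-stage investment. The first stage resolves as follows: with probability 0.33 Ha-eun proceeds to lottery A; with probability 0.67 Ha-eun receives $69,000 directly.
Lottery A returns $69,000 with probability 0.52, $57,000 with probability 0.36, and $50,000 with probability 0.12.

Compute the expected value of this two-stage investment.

$66,822

EV(A) = 0.52 × 69000 + 0.36 × 57000 + 0.12 × 50000 = 35880 + 20520 + 6000 = 62400
Branch B: 69000 (certain)
Overall = 0.33 × 62400 + 0.67 × 69000 = 20592 + 46230 = 66822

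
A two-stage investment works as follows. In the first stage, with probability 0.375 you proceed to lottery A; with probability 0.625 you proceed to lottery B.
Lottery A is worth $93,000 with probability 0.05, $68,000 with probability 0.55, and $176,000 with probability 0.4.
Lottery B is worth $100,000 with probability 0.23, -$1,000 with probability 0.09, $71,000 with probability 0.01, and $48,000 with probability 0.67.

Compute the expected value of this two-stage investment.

EV(A) = 0.05 × 93000 + 0.55 × 68000 + 0.4 × 176000 = 4650 + 37400 + 70400 = 112450
EV(B) = 0.23 × 100000 + 0.09 × (-1000) + 0.01 × 71000 + 0.67 × 48000 = 23000 − 90 + 710 + 32160 = 55780
Overall = 0.375 × 112450 + 0.625 × 55780 = 42168.75 + 34862.5 = 77031.25

$77,031.25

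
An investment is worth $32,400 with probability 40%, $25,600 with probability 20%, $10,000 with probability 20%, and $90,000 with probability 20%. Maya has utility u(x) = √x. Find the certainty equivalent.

E[u] = 0.4·√32400 + 0.2·√25600 + 0.2·√10000 + 0.2·√90000 = 0.4·180 + 0.2·160 + 0.2·100 + 0.2·300 = 184
CE = (184)² = 33856

$33,856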